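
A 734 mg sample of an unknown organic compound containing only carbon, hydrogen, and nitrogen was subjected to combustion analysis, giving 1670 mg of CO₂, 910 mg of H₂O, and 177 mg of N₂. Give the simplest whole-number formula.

mol C = 1.67 g CO₂ ÷ 44.009 g/mol = 0.03795 mol
mol H = 2 × 0.910 g H₂O ÷ 18.015 g/mol = 0.1010 mol
mol N = 2 × 0.177 g N₂ ÷ 28.014 g/mol = 0.01264 mol
Divide by the smallest (0.01264 mol): C 3.003, H 7.995, N 1.000

C3H8N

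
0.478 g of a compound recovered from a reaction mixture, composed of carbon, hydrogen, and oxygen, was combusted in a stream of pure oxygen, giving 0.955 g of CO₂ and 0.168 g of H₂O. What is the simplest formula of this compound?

mol C = 0.955 g CO₂ ÷ 44.009 g/mol = 0.02170 mol
mol H = 2 × 0.168 g H₂O ÷ 18.015 g/mol = 0.01865 mol
mass O = 0.478 − (0.2606 + 0.01880) = 0.1986 g → mol O = 0.1986 ÷ 15.999 = 0.01241 mol
Divide by the smallest (0.01241 mol): C 1.748, H 1.503, O 1.000
Multiplying each by 4 gives whole numbers: C 6.99, H 6.01, O 4.00

C7H6O4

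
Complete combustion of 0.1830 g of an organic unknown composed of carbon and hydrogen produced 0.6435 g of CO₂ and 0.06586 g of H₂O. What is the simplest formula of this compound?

C2H

mol C = 0.6435 g CO₂ ÷ 44.009 g/mol = 0.014622 mol
mol H = 2 × 0.06586 g H₂O ÷ 18.015 g/mol = 0.0073117 mol
Divide by the smallest (0.0073117 mol): C 2.000, H 1.000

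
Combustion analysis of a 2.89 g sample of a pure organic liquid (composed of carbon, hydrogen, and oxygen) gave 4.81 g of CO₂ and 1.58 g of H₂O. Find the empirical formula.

mol C = 4.81 g CO₂ ÷ 44.009 g/mol = 0.1093 mol
mol H = 2 × 1.58 g H₂O ÷ 18.015 g/mol = 0.1754 mol
mass O = 2.89 − (1.313 + 0.1768) = 1.400 g → mol O = 1.400 ÷ 15.999 = 0.08753 mol
Divide by the smallest (0.08753 mol): C 1.249, H 2.004, O 1.000
Multiplying each by 4 gives whole numbers: C 4.99, H 8.02, O 4.00

C5H8O4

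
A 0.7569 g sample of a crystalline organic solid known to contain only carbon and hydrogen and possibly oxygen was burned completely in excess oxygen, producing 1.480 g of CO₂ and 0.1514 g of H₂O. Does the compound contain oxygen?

yes

mol C = 1.480 g CO₂ ÷ 44.009 g/mol = 0.033629 mol
mol H = 2 × 0.1514 g H₂O ÷ 18.015 g/mol = 0.016808 mol
C and H account for only 0.42087 g of the 0.7569 g sample; the remaining 0.33603 g must be oxygen.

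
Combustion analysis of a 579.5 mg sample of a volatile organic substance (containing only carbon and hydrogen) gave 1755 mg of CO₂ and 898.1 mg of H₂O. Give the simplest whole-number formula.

C2H5

mol C = 1.755 g CO₂ ÷ 44.009 g/mol = 0.039878 mol
mol H = 2 × 0.8981 g H₂O ÷ 18.015 g/mol = 0.099706 mol
Divide by the smallest (0.039878 mol): C 1.000, H 2.500
Multiplying each by 2 gives whole numbers: C 2.00, H 5.00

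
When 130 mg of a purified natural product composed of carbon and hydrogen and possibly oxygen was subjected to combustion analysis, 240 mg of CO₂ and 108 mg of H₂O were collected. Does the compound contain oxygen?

yes

mol C = 0.240 g CO₂ ÷ 44.009 g/mol = 0.005453 mol
mol H = 2 × 0.108 g H₂O ÷ 18.015 g/mol = 0.01199 mol
C and H account for only 0.07759 g of the 0.130 g sample; the remaining 0.05241 g must be oxygen.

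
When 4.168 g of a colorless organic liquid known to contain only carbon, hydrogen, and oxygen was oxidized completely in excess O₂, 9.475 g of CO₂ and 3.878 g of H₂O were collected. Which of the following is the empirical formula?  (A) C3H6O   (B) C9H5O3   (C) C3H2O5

(A) C3H6O

mol C = 9.475 g CO₂ ÷ 44.009 g/mol = 0.21530 mol
mol H = 2 × 3.878 g H₂O ÷ 18.015 g/mol = 0.43053 mol
mass O = 4.168 − (2.5859 + 0.43397) = 1.1481 g → mol O = 1.1481 ÷ 15.999 = 0.071760 mol
Divide by the smallest (0.071760 mol): C 3.000, H 6.000, O 1.000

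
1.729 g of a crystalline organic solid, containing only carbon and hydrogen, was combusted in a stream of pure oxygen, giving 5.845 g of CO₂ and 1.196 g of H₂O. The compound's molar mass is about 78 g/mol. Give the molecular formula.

mol C = 5.845 g CO₂ ÷ 44.009 g/mol = 0.13281 mol
mol H = 2 × 1.196 g H₂O ÷ 18.015 g/mol = 0.13278 mol
Divide by the smallest (0.13278 mol): C 1.000, H 1.000
Empirical formula: CH
Empirical-formula mass = 13.02 g/mol; 78 ÷ 13.02 ≈ 6, so the molecular formula is C6H6.

C6H6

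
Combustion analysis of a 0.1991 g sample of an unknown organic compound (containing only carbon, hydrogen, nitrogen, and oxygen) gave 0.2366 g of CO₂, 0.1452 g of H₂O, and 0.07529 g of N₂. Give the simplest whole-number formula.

mol C = 0.2366 g CO₂ ÷ 44.009 g/mol = 0.0053762 mol
mol H = 2 × 0.1452 g H₂O ÷ 18.015 g/mol = 0.016120 mol
mol N = 2 × 0.07529 g N₂ ÷ 28.014 g/mol = 0.0053752 mol
mass O = 0.1991 − (0.064573 + 0.016249 + 0.075290) = 0.042988 g → mol O = 0.042988 ÷ 15.999 = 0.0026869 mol
Divide by the smallest (0.0026869 mol): C 2.001, H 5.999, N 2.000, O 1.000

C2H6N2O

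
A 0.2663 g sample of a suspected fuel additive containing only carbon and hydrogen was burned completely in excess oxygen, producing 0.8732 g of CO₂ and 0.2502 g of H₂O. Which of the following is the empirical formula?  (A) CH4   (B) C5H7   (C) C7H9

(B) C5H7

mol C = 0.8732 g CO₂ ÷ 44.009 g/mol = 0.019841 mol
mol H = 2 × 0.2502 g H₂O ÷ 18.015 g/mol = 0.027777 mol
Divide by the smallest (0.019841 mol): C 1.000, H 1.400
Multiplying each by 5 gives whole numbers: C 5.00, H 7.00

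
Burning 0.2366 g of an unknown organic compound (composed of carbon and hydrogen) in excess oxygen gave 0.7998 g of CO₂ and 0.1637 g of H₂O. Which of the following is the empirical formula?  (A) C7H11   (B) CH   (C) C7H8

(B) CH

mol C = 0.7998 g CO₂ ÷ 44.009 g/mol = 0.018174 mol
mol H = 2 × 0.1637 g H₂O ÷ 18.015 g/mol = 0.018174 mol
Divide by the smallest (0.018174 mol): C 1.000, H 1.000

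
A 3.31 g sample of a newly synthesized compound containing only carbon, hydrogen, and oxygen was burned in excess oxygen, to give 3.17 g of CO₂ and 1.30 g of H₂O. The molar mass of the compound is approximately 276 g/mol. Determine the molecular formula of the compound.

mol C = 3.17 g CO₂ ÷ 44.009 g/mol = 0.07203 mol
mol H = 2 × 1.30 g H₂O ÷ 18.015 g/mol = 0.1443 mol
mass O = 3.31 − (0.8652 + 0.1455) = 2.299 g → mol O = 2.299 ÷ 15.999 = 0.1437 mol
Divide by the smallest (0.07203 mol): C 1.000, H 2.004, O 1.995
Empirical formula: CH2O2
Empirical-formula mass = 46.02 g/mol; 276 ÷ 46.02 ≈ 6, so the molecular formula is C6H12O12.

C6H12O12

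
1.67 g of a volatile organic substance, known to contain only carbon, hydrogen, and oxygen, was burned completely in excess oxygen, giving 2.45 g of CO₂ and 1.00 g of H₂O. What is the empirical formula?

CH2O

mol C = 2.45 g CO₂ ÷ 44.009 g/mol = 0.05567 mol
mol H = 2 × 1.00 g H₂O ÷ 18.015 g/mol = 0.1110 mol
mass O = 1.67 − (0.6687 + 0.1119) = 0.8894 g → mol O = 0.8894 ÷ 15.999 = 0.05559 mol
Divide by the smallest (0.05559 mol): C 1.001, H 1.997, O 1.000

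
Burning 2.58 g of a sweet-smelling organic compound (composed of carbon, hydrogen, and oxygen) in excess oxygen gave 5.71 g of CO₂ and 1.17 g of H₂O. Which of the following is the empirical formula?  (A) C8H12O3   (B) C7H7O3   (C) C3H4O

mol C = 5.71 g CO₂ ÷ 44.009 g/mol = 0.1297 mol
mol H = 2 × 1.17 g H₂O ÷ 18.015 g/mol = 0.1299 mol
mass O = 2.58 − (1.558 + 0.1309) = 0.8907 g → mol O = 0.8907 ÷ 15.999 = 0.05567 mol
Divide by the smallest (0.05567 mol): C 2.331, H 2.333, O 1.000
Multiplying each by 3 gives whole numbers: C 6.99, H 7.00, O 3.00

(B) C7H7O3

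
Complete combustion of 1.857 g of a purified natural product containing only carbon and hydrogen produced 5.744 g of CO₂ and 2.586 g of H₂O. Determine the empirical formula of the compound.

mol C = 5.744 g CO₂ ÷ 44.009 g/mol = 0.13052 mol
mol H = 2 × 2.586 g H₂O ÷ 18.015 g/mol = 0.28709 mol
Divide by the smallest (0.13052 mol): C 1.000, H 2.200
Multiplying each by 5 gives whole numbers: C 5.00, H 11.00

C5H11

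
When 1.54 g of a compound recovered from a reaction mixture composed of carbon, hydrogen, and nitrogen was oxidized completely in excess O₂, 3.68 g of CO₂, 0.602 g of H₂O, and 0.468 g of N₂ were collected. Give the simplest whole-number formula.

C5H4N2

mol C = 3.68 g CO₂ ÷ 44.009 g/mol = 0.08362 mol
mol H = 2 × 0.602 g H₂O ÷ 18.015 g/mol = 0.06683 mol
mol N = 2 × 0.468 g N₂ ÷ 28.014 g/mol = 0.03341 mol
Divide by the smallest (0.03341 mol): C 2.503, H 2.000, N 1.000
Multiplying each by 2 gives whole numbers: C 5.01, H 4.00, N 2.00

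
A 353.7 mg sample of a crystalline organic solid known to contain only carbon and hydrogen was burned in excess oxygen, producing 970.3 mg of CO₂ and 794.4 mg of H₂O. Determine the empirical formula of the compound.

mol C = 0.9703 g CO₂ ÷ 44.009 g/mol = 0.022048 mol
mol H = 2 × 0.7944 g H₂O ÷ 18.015 g/mol = 0.088193 mol
Divide by the smallest (0.022048 mol): C 1.000, H 4.000

CH4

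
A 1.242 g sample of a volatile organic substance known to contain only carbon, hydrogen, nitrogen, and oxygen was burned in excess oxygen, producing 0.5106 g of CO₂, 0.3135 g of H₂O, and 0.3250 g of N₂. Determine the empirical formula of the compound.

mol C = 0.5106 g CO₂ ÷ 44.009 g/mol = 0.011602 mol
mol H = 2 × 0.3135 g H₂O ÷ 18.015 g/mol = 0.034804 mol
mol N = 2 × 0.3250 g N₂ ÷ 28.014 g/mol = 0.023203 mol
mass O = 1.242 − (0.13935 + 0.035083 + 0.32500) = 0.74256 g → mol O = 0.74256 ÷ 15.999 = 0.046413 mol
Divide by the smallest (0.011602 mol): C 1.000, H 3.000, N 2.000, O 4.000

CH3N2O4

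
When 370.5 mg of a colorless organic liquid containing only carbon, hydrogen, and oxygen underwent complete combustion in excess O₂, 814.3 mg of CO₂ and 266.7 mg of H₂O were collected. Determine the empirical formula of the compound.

C5H8O2

mol C = 0.8143 g CO₂ ÷ 44.009 g/mol = 0.018503 mol
mol H = 2 × 0.2667 g H₂O ÷ 18.015 g/mol = 0.029609 mol
mass O = 0.3705 − (0.22224 + 0.029846) = 0.11841 g → mol O = 0.11841 ÷ 15.999 = 0.0074014 mol
Divide by the smallest (0.0074014 mol): C 2.500, H 4.000, O 1.000
Multiplying each by 2 gives whole numbers: C 5.00, H 8.00, O 2.00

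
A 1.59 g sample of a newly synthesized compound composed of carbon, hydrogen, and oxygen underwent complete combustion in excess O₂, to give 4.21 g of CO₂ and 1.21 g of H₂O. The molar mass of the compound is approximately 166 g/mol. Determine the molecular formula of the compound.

mol C = 4.21 g CO₂ ÷ 44.009 g/mol = 0.09566 mol
mol H = 2 × 1.21 g H₂O ÷ 18.015 g/mol = 0.1343 mol
mass O = 1.59 − (1.149 + 0.1354) = 0.3056 g → mol O = 0.3056 ÷ 15.999 = 0.01910 mol
Divide by the smallest (0.01910 mol): C 5.008, H 7.033, O 1.000
Empirical formula: C5H7O
Empirical-formula mass = 83.11 g/mol; 166 ÷ 83.11 ≈ 2, so the molecular formula is C10H14O2.

C10H14O2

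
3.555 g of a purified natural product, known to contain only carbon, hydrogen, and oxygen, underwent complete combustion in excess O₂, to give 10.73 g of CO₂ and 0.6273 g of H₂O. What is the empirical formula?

mol C = 10.73 g CO₂ ÷ 44.009 g/mol = 0.24381 mol
mol H = 2 × 0.6273 g H₂O ÷ 18.015 g/mol = 0.069642 mol
mass O = 3.555 − (2.9284 + 0.070199) = 0.55635 g → mol O = 0.55635 ÷ 15.999 = 0.034774 mol
Divide by the smallest (0.034774 mol): C 7.011, H 2.003, O 1.000

C7H2O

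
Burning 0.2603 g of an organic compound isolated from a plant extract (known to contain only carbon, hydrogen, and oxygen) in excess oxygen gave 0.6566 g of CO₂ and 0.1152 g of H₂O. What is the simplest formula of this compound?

C7H6O2

mol C = 0.6566 g CO₂ ÷ 44.009 g/mol = 0.014920 mol
mol H = 2 × 0.1152 g H₂O ÷ 18.015 g/mol = 0.012789 mol
mass O = 0.2603 − (0.17920 + 0.012892) = 0.068208 g → mol O = 0.068208 ÷ 15.999 = 0.0042633 mol
Divide by the smallest (0.0042633 mol): C 3.500, H 3.000, O 1.000
Multiplying each by 2 gives whole numbers: C 7.00, H 6.00, O 2.00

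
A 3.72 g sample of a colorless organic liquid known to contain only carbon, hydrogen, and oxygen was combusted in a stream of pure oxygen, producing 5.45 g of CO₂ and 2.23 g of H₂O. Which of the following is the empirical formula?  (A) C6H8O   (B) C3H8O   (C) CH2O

(C) CH2O

mol C = 5.45 g CO₂ ÷ 44.009 g/mol = 0.1238 mol
mol H = 2 × 2.23 g H₂O ÷ 18.015 g/mol = 0.2476 mol
mass O = 3.72 − (1.487 + 0.2496) = 1.983 g → mol O = 1.983 ÷ 15.999 = 0.1239 mol
Divide by the smallest (0.1238 mol): C 1.000, H 1.999, O 1.001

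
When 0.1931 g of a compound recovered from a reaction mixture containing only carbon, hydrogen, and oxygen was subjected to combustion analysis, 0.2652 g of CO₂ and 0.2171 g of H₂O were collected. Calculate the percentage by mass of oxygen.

49.94%

mol C = 0.2652 g CO₂ ÷ 44.009 g/mol = 0.0060260 mol
mol H = 2 × 0.2171 g H₂O ÷ 18.015 g/mol = 0.024102 mol
mass O = 0.1931 − (0.072379 + 0.024295) = 0.096426 g → mol O = 0.096426 ÷ 15.999 = 0.0060270 mol
mass % O = 0.096426 g ÷ 0.1931 g × 100%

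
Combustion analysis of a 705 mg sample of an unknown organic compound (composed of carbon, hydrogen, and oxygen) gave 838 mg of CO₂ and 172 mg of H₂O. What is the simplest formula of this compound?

C2H2O3

mol C = 0.838 g CO₂ ÷ 44.009 g/mol = 0.01904 mol
mol H = 2 × 0.172 g H₂O ÷ 18.015 g/mol = 0.01910 mol
mass O = 0.705 − (0.2287 + 0.01925) = 0.4570 g → mol O = 0.4570 ÷ 15.999 = 0.02857 mol
Divide by the smallest (0.01904 mol): C 1.000, H 1.003, O 1.500
Multiplying each by 2 gives whole numbers: C 2.00, H 2.01, O 3.00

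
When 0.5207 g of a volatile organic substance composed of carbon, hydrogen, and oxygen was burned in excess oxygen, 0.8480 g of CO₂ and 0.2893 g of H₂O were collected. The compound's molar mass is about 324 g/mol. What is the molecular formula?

mol C = 0.8480 g CO₂ ÷ 44.009 g/mol = 0.019269 mol
mol H = 2 × 0.2893 g H₂O ÷ 18.015 g/mol = 0.032118 mol
mass O = 0.5207 − (0.23144 + 0.032375) = 0.25689 g → mol O = 0.25689 ÷ 15.999 = 0.016057 mol
Divide by the smallest (0.016057 mol): C 1.200, H 2.000, O 1.000
Multiplying each by 5 gives whole numbers: C 6.00, H 10.00, O 5.00
Empirical formula: C6H10O5
Empirical-formula mass = 162.14 g/mol; 324 ÷ 162.14 ≈ 2, so the molecular formula is C12H20O10.

C12H20O10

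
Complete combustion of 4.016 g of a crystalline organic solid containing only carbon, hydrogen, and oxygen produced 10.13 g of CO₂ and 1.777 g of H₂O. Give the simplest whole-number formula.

mol C = 10.13 g CO₂ ÷ 44.009 g/mol = 0.23018 mol
mol H = 2 × 1.777 g H₂O ÷ 18.015 g/mol = 0.19728 mol
mass O = 4.016 − (2.7647 + 0.19886) = 1.0524 g → mol O = 1.0524 ÷ 15.999 = 0.065782 mol
Divide by the smallest (0.065782 mol): C 3.499, H 2.999, O 1.000
Multiplying each by 2 gives whole numbers: C 7.00, H 6.00, O 2.00

C7H6O2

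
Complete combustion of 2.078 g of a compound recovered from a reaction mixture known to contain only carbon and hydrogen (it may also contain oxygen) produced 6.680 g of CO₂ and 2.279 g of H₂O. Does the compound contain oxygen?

no

mol C = 6.680 g CO₂ ÷ 44.009 g/mol = 0.15179 mol
mol H = 2 × 2.279 g H₂O ÷ 18.015 g/mol = 0.25301 mol
C and H together account for 2.0782 g — essentially the entire 2.078 g sample — so the compound contains no oxygen.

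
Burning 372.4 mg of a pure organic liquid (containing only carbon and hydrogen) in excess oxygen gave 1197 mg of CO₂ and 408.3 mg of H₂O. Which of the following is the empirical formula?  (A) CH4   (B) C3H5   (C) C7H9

(B) C3H5

mol C = 1.197 g CO₂ ÷ 44.009 g/mol = 0.027199 mol
mol H = 2 × 0.4083 g H₂O ÷ 18.015 g/mol = 0.045329 mol
Divide by the smallest (0.027199 mol): C 1.000, H 1.667
Multiplying each by 3 gives whole numbers: C 3.00, H 5.00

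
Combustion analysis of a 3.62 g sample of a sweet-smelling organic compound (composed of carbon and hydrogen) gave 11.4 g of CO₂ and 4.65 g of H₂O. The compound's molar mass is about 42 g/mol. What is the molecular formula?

mol C = 11.4 g CO₂ ÷ 44.009 g/mol = 0.2590 mol
mol H = 2 × 4.65 g H₂O ÷ 18.015 g/mol = 0.5162 mol
Divide by the smallest (0.2590 mol): C 1.000, H 1.993
Empirical formula: CH2
Empirical-formula mass = 14.03 g/mol; 42 ÷ 14.03 ≈ 3, so the molecular formula is C3H6.

C3H6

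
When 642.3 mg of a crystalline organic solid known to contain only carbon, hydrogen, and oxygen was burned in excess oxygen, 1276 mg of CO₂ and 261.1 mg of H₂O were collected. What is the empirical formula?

C7H7O4

mol C = 1.276 g CO₂ ÷ 44.009 g/mol = 0.028994 mol
mol H = 2 × 0.2611 g H₂O ÷ 18.015 g/mol = 0.028987 mol
mass O = 0.6423 − (0.34825 + 0.029219) = 0.26483 g → mol O = 0.26483 ÷ 15.999 = 0.016553 mol
Divide by the smallest (0.016553 mol): C 1.752, H 1.751, O 1.000
Multiplying each by 4 gives whole numbers: C 7.01, H 7.00, O 4.00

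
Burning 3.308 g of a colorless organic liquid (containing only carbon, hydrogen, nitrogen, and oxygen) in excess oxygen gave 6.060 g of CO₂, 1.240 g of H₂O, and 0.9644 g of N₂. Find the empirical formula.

C4H4N2O

mol C = 6.060 g CO₂ ÷ 44.009 g/mol = 0.13770 mol
mol H = 2 × 1.240 g H₂O ÷ 18.015 g/mol = 0.13766 mol
mol N = 2 × 0.9644 g N₂ ÷ 28.014 g/mol = 0.068851 mol
mass O = 3.308 − (1.6539 + 0.13876 + 0.96440) = 0.55093 g → mol O = 0.55093 ÷ 15.999 = 0.034435 mol
Divide by the smallest (0.034435 mol): C 3.999, H 3.998, N 1.999, O 1.000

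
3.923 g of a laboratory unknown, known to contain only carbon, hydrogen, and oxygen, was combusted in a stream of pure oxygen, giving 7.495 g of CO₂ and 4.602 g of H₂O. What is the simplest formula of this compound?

C2H6O

mol C = 7.495 g CO₂ ÷ 44.009 g/mol = 0.17031 mol
mol H = 2 × 4.602 g H₂O ÷ 18.015 g/mol = 0.51091 mol
mass O = 3.923 − (2.0455 + 0.51499) = 1.3625 g → mol O = 1.3625 ÷ 15.999 = 0.085159 mol
Divide by the smallest (0.085159 mol): C 2.000, H 5.999, O 1.000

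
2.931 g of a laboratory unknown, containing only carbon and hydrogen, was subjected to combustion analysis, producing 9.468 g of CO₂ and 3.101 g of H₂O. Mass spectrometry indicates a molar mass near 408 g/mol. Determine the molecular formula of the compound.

mol C = 9.468 g CO₂ ÷ 44.009 g/mol = 0.21514 mol
mol H = 2 × 3.101 g H₂O ÷ 18.015 g/mol = 0.34427 mol
Divide by the smallest (0.21514 mol): C 1.000, H 1.600
Multiplying each by 5 gives whole numbers: C 5.00, H 8.00
Empirical formula: C5H8
Empirical-formula mass = 68.12 g/mol; 408 ÷ 68.12 ≈ 6, so the molecular formula is C30H48.

C30H48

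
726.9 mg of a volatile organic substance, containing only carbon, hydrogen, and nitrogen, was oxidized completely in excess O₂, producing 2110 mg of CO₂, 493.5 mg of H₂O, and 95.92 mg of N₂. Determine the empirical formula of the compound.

mol C = 2.110 g CO₂ ÷ 44.009 g/mol = 0.047945 mol
mol H = 2 × 0.4935 g H₂O ÷ 18.015 g/mol = 0.054788 mol
mol N = 2 × 0.09592 g N₂ ÷ 28.014 g/mol = 0.0068480 mol
Divide by the smallest (0.0068480 mol): C 7.001, H 8.001, N 1.000

C7H8N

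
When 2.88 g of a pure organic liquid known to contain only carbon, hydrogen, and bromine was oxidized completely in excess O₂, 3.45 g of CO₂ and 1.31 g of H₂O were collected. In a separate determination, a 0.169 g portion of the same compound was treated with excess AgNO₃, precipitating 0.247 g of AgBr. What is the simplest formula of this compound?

C7H13Br2

mol C = 3.45 g CO₂ ÷ 44.009 g/mol = 0.07839 mol
mol H = 2 × 1.31 g H₂O ÷ 18.015 g/mol = 0.1454 mol
From the AgBr data: mol Br per gram of compound = (0.247 ÷ 187.772) ÷ 0.169 = 0.007784 mol/g, so in the 2.88 g combustion sample mol Br = 0.02242 mol
Divide by the smallest (0.02242 mol): C 3.497, H 6.488, Br 1.000
Multiplying each by 2 gives whole numbers: C 6.99, H 12.98, Br 2.00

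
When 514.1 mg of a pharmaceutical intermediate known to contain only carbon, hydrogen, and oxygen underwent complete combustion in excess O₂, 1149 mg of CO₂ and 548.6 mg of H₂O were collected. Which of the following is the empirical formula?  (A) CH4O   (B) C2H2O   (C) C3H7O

mol C = 1.149 g CO₂ ÷ 44.009 g/mol = 0.026108 mol
mol H = 2 × 0.5486 g H₂O ÷ 18.015 g/mol = 0.060905 mol
mass O = 0.5141 − (0.31359 + 0.061392) = 0.13912 g → mol O = 0.13912 ÷ 15.999 = 0.0086956 mol
Divide by the smallest (0.0086956 mol): C 3.002, H 7.004, O 1.000

(C) C3H7O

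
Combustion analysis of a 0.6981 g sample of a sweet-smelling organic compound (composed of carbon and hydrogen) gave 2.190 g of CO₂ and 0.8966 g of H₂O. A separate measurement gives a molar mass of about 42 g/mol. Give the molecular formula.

C3H6

mol C = 2.190 g CO₂ ÷ 44.009 g/mol = 0.049763 mol
mol H = 2 × 0.8966 g H₂O ÷ 18.015 g/mol = 0.099539 mol
Divide by the smallest (0.049763 mol): C 1.000, H 2.000
Empirical formula: CH2
Empirical-formula mass = 14.03 g/mol; 42 ÷ 14.03 ≈ 3, so the molecular formula is C3H6.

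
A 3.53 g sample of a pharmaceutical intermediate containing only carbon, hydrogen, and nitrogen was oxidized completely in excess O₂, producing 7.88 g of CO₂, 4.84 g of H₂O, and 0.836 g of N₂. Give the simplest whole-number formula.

mol C = 7.88 g CO₂ ÷ 44.009 g/mol = 0.1791 mol
mol H = 2 × 4.84 g H₂O ÷ 18.015 g/mol = 0.5373 mol
mol N = 2 × 0.836 g N₂ ÷ 28.014 g/mol = 0.05968 mol
Divide by the smallest (0.05968 mol): C 3.000, H 9.003, N 1.000

C3H9N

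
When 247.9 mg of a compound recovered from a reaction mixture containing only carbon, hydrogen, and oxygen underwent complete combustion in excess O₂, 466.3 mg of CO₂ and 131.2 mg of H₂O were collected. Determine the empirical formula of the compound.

C8H11O5

mol C = 0.4663 g CO₂ ÷ 44.009 g/mol = 0.010596 mol
mol H = 2 × 0.1312 g H₂O ÷ 18.015 g/mol = 0.014566 mol
mass O = 0.2479 − (0.12726 + 0.014682) = 0.10595 g → mol O = 0.10595 ÷ 15.999 = 0.0066226 mol
Divide by the smallest (0.0066226 mol): C 1.600, H 2.199, O 1.000
Multiplying each by 5 gives whole numbers: C 8.00, H 11.00, O 5.00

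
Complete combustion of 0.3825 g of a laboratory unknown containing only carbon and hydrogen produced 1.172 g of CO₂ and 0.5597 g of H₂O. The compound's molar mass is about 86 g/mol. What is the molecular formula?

mol C = 1.172 g CO₂ ÷ 44.009 g/mol = 0.026631 mol
mol H = 2 × 0.5597 g H₂O ÷ 18.015 g/mol = 0.062137 mol
Divide by the smallest (0.026631 mol): C 1.000, H 2.333
Multiplying each by 3 gives whole numbers: C 3.00, H 7.00
Empirical formula: C3H7
Empirical-formula mass = 43.09 g/mol; 86 ÷ 43.09 ≈ 2, so the molecular formula is C6H14.

C6H14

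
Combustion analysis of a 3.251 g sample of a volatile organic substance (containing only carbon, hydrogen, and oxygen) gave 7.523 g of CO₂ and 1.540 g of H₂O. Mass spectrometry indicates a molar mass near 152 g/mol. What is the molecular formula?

C8H8O3

mol C = 7.523 g CO₂ ÷ 44.009 g/mol = 0.17094 mol
mol H = 2 × 1.540 g H₂O ÷ 18.015 g/mol = 0.17097 mol
mass O = 3.251 − (2.0532 + 0.17234) = 1.0255 g → mol O = 1.0255 ÷ 15.999 = 0.064096 mol
Divide by the smallest (0.064096 mol): C 2.667, H 2.667, O 1.000
Multiplying each by 3 gives whole numbers: C 8.00, H 8.00, O 3.00
Empirical formula: C8H8O3
Empirical-formula mass = 152.15 g/mol; 152 ÷ 152.15 ≈ 1, so the molecular formula is C8H8O3.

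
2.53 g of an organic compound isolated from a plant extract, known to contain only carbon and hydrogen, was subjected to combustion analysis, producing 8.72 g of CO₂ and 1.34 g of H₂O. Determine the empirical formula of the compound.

C4H3

mol C = 8.72 g CO₂ ÷ 44.009 g/mol = 0.1981 mol
mol H = 2 × 1.34 g H₂O ÷ 18.015 g/mol = 0.1488 mol
Divide by the smallest (0.1488 mol): C 1.332, H 1.000
Multiplying each by 3 gives whole numbers: C 4.00, H 3.00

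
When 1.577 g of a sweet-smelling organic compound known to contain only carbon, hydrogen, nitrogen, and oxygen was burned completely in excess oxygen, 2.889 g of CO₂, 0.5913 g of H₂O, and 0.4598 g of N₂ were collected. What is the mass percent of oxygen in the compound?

mol C = 2.889 g CO₂ ÷ 44.009 g/mol = 0.065646 mol
mol H = 2 × 0.5913 g H₂O ÷ 18.015 g/mol = 0.065645 mol
mol N = 2 × 0.4598 g N₂ ÷ 28.014 g/mol = 0.032826 mol
mass O = 1.577 − (0.78847 + 0.066170 + 0.45980) = 0.26256 g → mol O = 0.26256 ÷ 15.999 = 0.016411 mol
mass % O = 0.26256 g ÷ 1.577 g × 100%

16.65%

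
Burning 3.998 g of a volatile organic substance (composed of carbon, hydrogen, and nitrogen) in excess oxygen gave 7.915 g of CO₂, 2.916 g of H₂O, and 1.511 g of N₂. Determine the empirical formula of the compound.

mol C = 7.915 g CO₂ ÷ 44.009 g/mol = 0.17985 mol
mol H = 2 × 2.916 g H₂O ÷ 18.015 g/mol = 0.32373 mol
mol N = 2 × 1.511 g N₂ ÷ 28.014 g/mol = 0.10787 mol
Divide by the smallest (0.10787 mol): C 1.667, H 3.001, N 1.000
Multiplying each by 3 gives whole numbers: C 5.00, H 9.00, N 3.00

C5H9N3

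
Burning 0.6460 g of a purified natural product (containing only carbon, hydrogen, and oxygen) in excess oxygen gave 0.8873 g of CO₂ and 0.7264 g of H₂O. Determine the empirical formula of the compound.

CH4O

mol C = 0.8873 g CO₂ ÷ 44.009 g/mol = 0.020162 mol
mol H = 2 × 0.7264 g H₂O ÷ 18.015 g/mol = 0.080644 mol
mass O = 0.6460 − (0.24216 + 0.081289) = 0.32255 g → mol O = 0.32255 ÷ 15.999 = 0.020160 mol
Divide by the smallest (0.020160 mol): C 1.000, H 4.000, O 1.000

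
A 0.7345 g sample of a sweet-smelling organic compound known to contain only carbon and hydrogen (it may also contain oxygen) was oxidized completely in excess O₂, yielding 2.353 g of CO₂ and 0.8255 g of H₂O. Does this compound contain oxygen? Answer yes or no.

mol C = 2.353 g CO₂ ÷ 44.009 g/mol = 0.053466 mol
mol H = 2 × 0.8255 g H₂O ÷ 18.015 g/mol = 0.091646 mol
C and H together account for 0.73456 g — essentially the entire 0.7345 g sample — so the compound contains no oxygen.

no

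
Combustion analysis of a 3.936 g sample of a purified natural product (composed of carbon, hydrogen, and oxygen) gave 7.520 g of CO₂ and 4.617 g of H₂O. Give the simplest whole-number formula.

C2H6O

mol C = 7.520 g CO₂ ÷ 44.009 g/mol = 0.17087 mol
mol H = 2 × 4.617 g H₂O ÷ 18.015 g/mol = 0.51257 mol
mass O = 3.936 − (2.0524 + 0.51667) = 1.3670 g → mol O = 1.3670 ÷ 15.999 = 0.085440 mol
Divide by the smallest (0.085440 mol): C 2.000, H 5.999, O 1.000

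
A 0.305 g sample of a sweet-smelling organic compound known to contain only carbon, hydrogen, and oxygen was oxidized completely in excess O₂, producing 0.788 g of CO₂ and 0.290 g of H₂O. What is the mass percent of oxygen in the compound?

18.8%

mol C = 0.788 g CO₂ ÷ 44.009 g/mol = 0.01791 mol
mol H = 2 × 0.290 g H₂O ÷ 18.015 g/mol = 0.03220 mol
mass O = 0.305 − (0.2151 + 0.03245) = 0.05748 g → mol O = 0.05748 ÷ 15.999 = 0.003593 mol
mass % O = 0.05748 g ÷ 0.305 g × 100%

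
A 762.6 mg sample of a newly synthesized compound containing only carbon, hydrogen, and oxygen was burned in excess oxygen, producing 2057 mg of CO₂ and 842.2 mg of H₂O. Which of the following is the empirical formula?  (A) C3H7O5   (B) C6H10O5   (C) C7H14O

(C) C7H14O

mol C = 2.057 g CO₂ ÷ 44.009 g/mol = 0.046740 mol
mol H = 2 × 0.8422 g H₂O ÷ 18.015 g/mol = 0.093500 mol
mass O = 0.7626 − (0.56140 + 0.094248) = 0.10695 g → mol O = 0.10695 ÷ 15.999 = 0.0066850 mol
Divide by the smallest (0.0066850 mol): C 6.992, H 13.987, O 1.000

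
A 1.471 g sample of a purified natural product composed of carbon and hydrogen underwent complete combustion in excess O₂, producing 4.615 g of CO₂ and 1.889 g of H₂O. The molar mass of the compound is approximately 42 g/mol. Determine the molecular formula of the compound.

C3H6

mol C = 4.615 g CO₂ ÷ 44.009 g/mol = 0.10486 mol
mol H = 2 × 1.889 g H₂O ÷ 18.015 g/mol = 0.20971 mol
Divide by the smallest (0.10486 mol): C 1.000, H 2.000
Empirical formula: CH2
Empirical-formula mass = 14.03 g/mol; 42 ÷ 14.03 ≈ 3, so the molecular formula is C3H6.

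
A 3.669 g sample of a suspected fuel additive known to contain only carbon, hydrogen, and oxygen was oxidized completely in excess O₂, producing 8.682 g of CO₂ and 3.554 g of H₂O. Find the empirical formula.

C7H14O2

mol C = 8.682 g CO₂ ÷ 44.009 g/mol = 0.19728 mol
mol H = 2 × 3.554 g H₂O ÷ 18.015 g/mol = 0.39456 mol
mass O = 3.669 − (2.3695 + 0.39772) = 0.90178 g → mol O = 0.90178 ÷ 15.999 = 0.056365 mol
Divide by the smallest (0.056365 mol): C 3.500, H 7.000, O 1.000
Multiplying each by 2 gives whole numbers: C 7.00, H 14.00, O 2.00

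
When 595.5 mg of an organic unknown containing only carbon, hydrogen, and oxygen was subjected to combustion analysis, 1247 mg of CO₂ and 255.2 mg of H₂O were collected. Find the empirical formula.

C2H2O

mol C = 1.247 g CO₂ ÷ 44.009 g/mol = 0.028335 mol
mol H = 2 × 0.2552 g H₂O ÷ 18.015 g/mol = 0.028332 mol
mass O = 0.5955 − (0.34033 + 0.028559) = 0.22661 g → mol O = 0.22661 ÷ 15.999 = 0.014164 mol
Divide by the smallest (0.014164 mol): C 2.001, H 2.000, O 1.000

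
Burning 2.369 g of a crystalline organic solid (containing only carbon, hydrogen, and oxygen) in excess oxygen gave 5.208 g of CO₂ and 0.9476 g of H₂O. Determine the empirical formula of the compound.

C9H8O4

mol C = 5.208 g CO₂ ÷ 44.009 g/mol = 0.11834 mol
mol H = 2 × 0.9476 g H₂O ÷ 18.015 g/mol = 0.10520 mol
mass O = 2.369 − (1.4214 + 0.10604) = 0.84158 g → mol O = 0.84158 ÷ 15.999 = 0.052602 mol
Divide by the smallest (0.052602 mol): C 2.250, H 2.000, O 1.000
Multiplying each by 4 gives whole numbers: C 9.00, H 8.00, O 4.00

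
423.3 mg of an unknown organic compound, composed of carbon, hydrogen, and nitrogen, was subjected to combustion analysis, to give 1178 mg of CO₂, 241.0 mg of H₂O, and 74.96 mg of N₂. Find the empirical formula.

mol C = 1.178 g CO₂ ÷ 44.009 g/mol = 0.026767 mol
mol H = 2 × 0.2410 g H₂O ÷ 18.015 g/mol = 0.026755 mol
mol N = 2 × 0.07496 g N₂ ÷ 28.014 g/mol = 0.0053516 mol
Divide by the smallest (0.0053516 mol): C 5.002, H 5.000, N 1.000

C5H5N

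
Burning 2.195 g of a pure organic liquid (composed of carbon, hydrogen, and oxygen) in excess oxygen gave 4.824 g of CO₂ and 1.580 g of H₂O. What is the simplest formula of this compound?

mol C = 4.824 g CO₂ ÷ 44.009 g/mol = 0.10961 mol
mol H = 2 × 1.580 g H₂O ÷ 18.015 g/mol = 0.17541 mol
mass O = 2.195 − (1.3166 + 0.17681) = 0.70161 g → mol O = 0.70161 ÷ 15.999 = 0.043854 mol
Divide by the smallest (0.043854 mol): C 2.500, H 4.000, O 1.000
Multiplying each by 2 gives whole numbers: C 5.00, H 8.00, O 2.00

C5H8O2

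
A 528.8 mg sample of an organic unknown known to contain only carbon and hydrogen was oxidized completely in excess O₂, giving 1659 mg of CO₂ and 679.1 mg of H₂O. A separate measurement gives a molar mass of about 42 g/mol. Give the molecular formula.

mol C = 1.659 g CO₂ ÷ 44.009 g/mol = 0.037697 mol
mol H = 2 × 0.6791 g H₂O ÷ 18.015 g/mol = 0.075393 mol
Divide by the smallest (0.037697 mol): C 1.000, H 2.000
Empirical formula: CH2
Empirical-formula mass = 14.03 g/mol; 42 ÷ 14.03 ≈ 3, so the molecular formula is C3H6.

C3H6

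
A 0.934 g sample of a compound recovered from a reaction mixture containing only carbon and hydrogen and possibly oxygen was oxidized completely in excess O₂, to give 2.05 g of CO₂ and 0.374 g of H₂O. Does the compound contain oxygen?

yes

mol C = 2.05 g CO₂ ÷ 44.009 g/mol = 0.04658 mol
mol H = 2 × 0.374 g H₂O ÷ 18.015 g/mol = 0.04152 mol
C and H account for only 0.6013 g of the 0.934 g sample; the remaining 0.3327 g must be oxygen.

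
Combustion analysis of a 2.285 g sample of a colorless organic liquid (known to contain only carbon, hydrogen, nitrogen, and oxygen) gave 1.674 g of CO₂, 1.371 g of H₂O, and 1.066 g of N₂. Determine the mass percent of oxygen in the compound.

mol C = 1.674 g CO₂ ÷ 44.009 g/mol = 0.038038 mol
mol H = 2 × 1.371 g H₂O ÷ 18.015 g/mol = 0.15221 mol
mol N = 2 × 1.066 g N₂ ÷ 28.014 g/mol = 0.076105 mol
mass O = 2.285 − (0.45687 + 0.15342 + 1.0660) = 0.60871 g → mol O = 0.60871 ÷ 15.999 = 0.038046 mol
mass % O = 0.60871 g ÷ 2.285 g × 100%

26.64%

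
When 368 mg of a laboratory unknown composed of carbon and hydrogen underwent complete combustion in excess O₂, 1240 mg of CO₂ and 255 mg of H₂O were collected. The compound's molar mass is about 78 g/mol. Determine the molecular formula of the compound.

C6H6

mol C = 1.24 g CO₂ ÷ 44.009 g/mol = 0.02818 mol
mol H = 2 × 0.255 g H₂O ÷ 18.015 g/mol = 0.02831 mol
Divide by the smallest (0.02818 mol): C 1.000, H 1.005
Empirical formula: CH
Empirical-formula mass = 13.02 g/mol; 78 ÷ 13.02 ≈ 6, so the molecular formula is C6H6.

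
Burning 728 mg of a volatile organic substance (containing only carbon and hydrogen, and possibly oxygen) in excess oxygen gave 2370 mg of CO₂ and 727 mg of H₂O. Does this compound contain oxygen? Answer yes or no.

no

mol C = 2.37 g CO₂ ÷ 44.009 g/mol = 0.05385 mol
mol H = 2 × 0.727 g H₂O ÷ 18.015 g/mol = 0.08071 mol
C and H together account for 0.7282 g — essentially the entire 0.728 g sample — so the compound contains no oxygen.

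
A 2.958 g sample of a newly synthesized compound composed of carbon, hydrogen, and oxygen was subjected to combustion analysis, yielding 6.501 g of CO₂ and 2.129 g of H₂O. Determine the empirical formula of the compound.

C5H8O2

mol C = 6.501 g CO₂ ÷ 44.009 g/mol = 0.14772 mol
mol H = 2 × 2.129 g H₂O ÷ 18.015 g/mol = 0.23636 mol
mass O = 2.958 − (1.7743 + 0.23825) = 0.94549 g → mol O = 0.94549 ÷ 15.999 = 0.059097 mol
Divide by the smallest (0.059097 mol): C 2.500, H 4.000, O 1.000
Multiplying each by 2 gives whole numbers: C 5.00, H 8.00, O 2.00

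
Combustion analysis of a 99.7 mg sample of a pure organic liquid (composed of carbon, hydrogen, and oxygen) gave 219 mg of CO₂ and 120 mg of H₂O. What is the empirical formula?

C3H8O

mol C = 0.219 g CO₂ ÷ 44.009 g/mol = 0.004976 mol
mol H = 2 × 0.120 g H₂O ÷ 18.015 g/mol = 0.01332 mol
mass O = 0.0997 − (0.05977 + 0.01343) = 0.02650 g → mol O = 0.02650 ÷ 15.999 = 0.001656 mol
Divide by the smallest (0.001656 mol): C 3.004, H 8.043, O 1.000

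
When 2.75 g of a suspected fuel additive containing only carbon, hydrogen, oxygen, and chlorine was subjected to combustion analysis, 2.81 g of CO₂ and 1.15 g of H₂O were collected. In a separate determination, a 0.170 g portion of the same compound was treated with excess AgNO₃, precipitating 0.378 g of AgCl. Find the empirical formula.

C3H6Cl2O

mol C = 2.81 g CO₂ ÷ 44.009 g/mol = 0.06385 mol
mol H = 2 × 1.15 g H₂O ÷ 18.015 g/mol = 0.1277 mol
From the AgCl data: mol Cl per gram of compound = (0.378 ÷ 143.318) ÷ 0.170 = 0.01551 mol/g, so in the 2.75 g combustion sample mol Cl = 0.04267 mol
mass O = 2.75 − (0.7669 + 0.1287 + 1.512) = 0.3419 g → mol O = 0.3419 ÷ 15.999 = 0.02137 mol
Divide by the smallest (0.02137 mol): C 2.988, H 5.974, Cl 1.996, O 1.000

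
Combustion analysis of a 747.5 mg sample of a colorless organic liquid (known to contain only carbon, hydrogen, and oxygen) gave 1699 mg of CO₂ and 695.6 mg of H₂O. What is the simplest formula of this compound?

C3H6O

mol C = 1.699 g CO₂ ÷ 44.009 g/mol = 0.038606 mol
mol H = 2 × 0.6956 g H₂O ÷ 18.015 g/mol = 0.077225 mol
mass O = 0.7475 − (0.46369 + 0.077842) = 0.20596 g → mol O = 0.20596 ÷ 15.999 = 0.012874 mol
Divide by the smallest (0.012874 mol): C 2.999, H 5.999, O 1.000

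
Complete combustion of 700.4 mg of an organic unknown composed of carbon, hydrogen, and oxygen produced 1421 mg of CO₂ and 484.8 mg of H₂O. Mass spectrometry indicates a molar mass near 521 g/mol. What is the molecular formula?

C24H40O12

mol C = 1.421 g CO₂ ÷ 44.009 g/mol = 0.032289 mol
mol H = 2 × 0.4848 g H₂O ÷ 18.015 g/mol = 0.053822 mol
mass O = 0.7004 − (0.38782 + 0.054252) = 0.25833 g → mol O = 0.25833 ÷ 15.999 = 0.016146 mol
Divide by the smallest (0.016146 mol): C 2.000, H 3.333, O 1.000
Multiplying each by 3 gives whole numbers: C 6.00, H 10.00, O 3.00
Empirical formula: C6H10O3
Empirical-formula mass = 130.14 g/mol; 521 ÷ 130.14 ≈ 4, so the molecular formula is C24H40O12.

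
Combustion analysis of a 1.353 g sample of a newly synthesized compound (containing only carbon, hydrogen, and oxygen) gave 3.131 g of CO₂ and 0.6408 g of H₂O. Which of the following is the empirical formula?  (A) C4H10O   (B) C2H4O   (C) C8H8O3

mol C = 3.131 g CO₂ ÷ 44.009 g/mol = 0.071145 mol
mol H = 2 × 0.6408 g H₂O ÷ 18.015 g/mol = 0.071141 mol
mass O = 1.353 − (0.85452 + 0.071710) = 0.42677 g → mol O = 0.42677 ÷ 15.999 = 0.026675 mol
Divide by the smallest (0.026675 mol): C 2.667, H 2.667, O 1.000
Multiplying each by 3 gives whole numbers: C 8.00, H 8.00, O 3.00

(C) C8H8O3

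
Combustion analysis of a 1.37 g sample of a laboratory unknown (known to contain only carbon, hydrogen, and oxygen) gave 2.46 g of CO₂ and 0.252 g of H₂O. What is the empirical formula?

C4H2O3

mol C = 2.46 g CO₂ ÷ 44.009 g/mol = 0.05590 mol
mol H = 2 × 0.252 g H₂O ÷ 18.015 g/mol = 0.02798 mol
mass O = 1.37 − (0.6714 + 0.02820) = 0.6704 g → mol O = 0.6704 ÷ 15.999 = 0.04190 mol
Divide by the smallest (0.02798 mol): C 1.998, H 1.000, O 1.498
Multiplying each by 2 gives whole numbers: C 4.00, H 2.00, O 3.00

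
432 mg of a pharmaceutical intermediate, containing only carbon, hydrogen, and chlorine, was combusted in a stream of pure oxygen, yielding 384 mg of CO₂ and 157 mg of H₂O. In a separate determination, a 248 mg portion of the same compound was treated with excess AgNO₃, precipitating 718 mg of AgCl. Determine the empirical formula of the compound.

CH2Cl

mol C = 0.384 g CO₂ ÷ 44.009 g/mol = 0.008725 mol
mol H = 2 × 0.157 g H₂O ÷ 18.015 g/mol = 0.01743 mol
From the AgCl data: mol Cl per gram of compound = (0.718 ÷ 143.318) ÷ 0.248 = 0.02020 mol/g, so in the 0.432 g combustion sample mol Cl = 0.008727 mol
Divide by the smallest (0.008725 mol): C 1.000, H 1.998, Cl 1.000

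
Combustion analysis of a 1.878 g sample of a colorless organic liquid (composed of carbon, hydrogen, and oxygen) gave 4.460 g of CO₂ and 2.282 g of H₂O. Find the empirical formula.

mol C = 4.460 g CO₂ ÷ 44.009 g/mol = 0.10134 mol
mol H = 2 × 2.282 g H₂O ÷ 18.015 g/mol = 0.25334 mol
mass O = 1.878 − (1.2172 + 0.25537) = 0.40540 g → mol O = 0.40540 ÷ 15.999 = 0.025339 mol
Divide by the smallest (0.025339 mol): C 3.999, H 9.998, O 1.000

C4H10O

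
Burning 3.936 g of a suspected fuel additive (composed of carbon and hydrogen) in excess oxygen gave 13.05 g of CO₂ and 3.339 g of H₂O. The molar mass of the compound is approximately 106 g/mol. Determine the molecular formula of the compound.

mol C = 13.05 g CO₂ ÷ 44.009 g/mol = 0.29653 mol
mol H = 2 × 3.339 g H₂O ÷ 18.015 g/mol = 0.37069 mol
Divide by the smallest (0.29653 mol): C 1.000, H 1.250
Multiplying each by 4 gives whole numbers: C 4.00, H 5.00
Empirical formula: C4H5
Empirical-formula mass = 53.08 g/mol; 106 ÷ 53.08 ≈ 2, so the molecular formula is C8H10.

C8H10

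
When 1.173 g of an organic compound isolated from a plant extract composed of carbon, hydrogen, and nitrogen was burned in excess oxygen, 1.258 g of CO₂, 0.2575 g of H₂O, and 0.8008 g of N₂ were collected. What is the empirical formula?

mol C = 1.258 g CO₂ ÷ 44.009 g/mol = 0.028585 mol
mol H = 2 × 0.2575 g H₂O ÷ 18.015 g/mol = 0.028587 mol
mol N = 2 × 0.8008 g N₂ ÷ 28.014 g/mol = 0.057171 mol
Divide by the smallest (0.028585 mol): C 1.000, H 1.000, N 2.000

CHN2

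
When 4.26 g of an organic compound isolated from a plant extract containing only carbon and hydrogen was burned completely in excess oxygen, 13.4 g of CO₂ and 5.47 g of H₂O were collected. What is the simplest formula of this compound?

mol C = 13.4 g CO₂ ÷ 44.009 g/mol = 0.3045 mol
mol H = 2 × 5.47 g H₂O ÷ 18.015 g/mol = 0.6073 mol
Divide by the smallest (0.3045 mol): C 1.000, H 1.994

CH2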